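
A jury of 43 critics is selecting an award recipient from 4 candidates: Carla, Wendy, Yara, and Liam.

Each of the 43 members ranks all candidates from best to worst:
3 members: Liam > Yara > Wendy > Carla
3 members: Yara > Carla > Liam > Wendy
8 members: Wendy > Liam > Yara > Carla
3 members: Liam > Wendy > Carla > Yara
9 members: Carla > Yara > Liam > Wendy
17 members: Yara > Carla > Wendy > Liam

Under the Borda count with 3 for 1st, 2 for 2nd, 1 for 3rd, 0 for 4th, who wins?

Carla: 3×0 + 3×2 + 8×0 + 3×1 + 9×3 + 17×2 = 70
Wendy: 3×1 + 3×0 + 8×3 + 3×2 + 9×0 + 17×1 = 50
Yara: 3×2 + 3×3 + 8×1 + 3×0 + 9×2 + 17×3 = 92
Liam: 3×3 + 3×1 + 8×2 + 3×3 + 9×1 + 17×0 = 46

Yara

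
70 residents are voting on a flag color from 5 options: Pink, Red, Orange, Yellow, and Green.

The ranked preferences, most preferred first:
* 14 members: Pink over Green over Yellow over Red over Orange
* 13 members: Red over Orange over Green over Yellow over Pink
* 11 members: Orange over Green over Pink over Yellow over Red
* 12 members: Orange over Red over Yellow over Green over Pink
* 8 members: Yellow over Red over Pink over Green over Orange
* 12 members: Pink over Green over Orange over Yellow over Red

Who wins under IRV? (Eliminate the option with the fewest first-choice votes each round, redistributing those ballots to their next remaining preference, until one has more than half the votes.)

Orange

Round 1: Pink 26, Red 13, Orange 23, Yellow 8, Green 0. Green eliminated.
Round 2: Pink 26, Red 13, Orange 23, Yellow 8. Yellow eliminated.
Round 3: Pink 26, Red 21, Orange 23. Red eliminated.
Round 4: Pink 34, Orange 36. Orange has a majority (≥36).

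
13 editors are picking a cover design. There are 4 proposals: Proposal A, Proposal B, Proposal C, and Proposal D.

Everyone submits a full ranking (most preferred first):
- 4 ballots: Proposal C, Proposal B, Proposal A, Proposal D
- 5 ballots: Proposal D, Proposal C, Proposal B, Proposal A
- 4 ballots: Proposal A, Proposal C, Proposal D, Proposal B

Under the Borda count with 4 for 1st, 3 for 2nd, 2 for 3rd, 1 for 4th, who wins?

Proposal C

Proposal A: 4×2 + 5×1 + 4×4 = 29
Proposal B: 4×3 + 5×2 + 4×1 = 26
Proposal C: 4×4 + 5×3 + 4×3 = 43
Proposal D: 4×1 + 5×4 + 4×2 = 32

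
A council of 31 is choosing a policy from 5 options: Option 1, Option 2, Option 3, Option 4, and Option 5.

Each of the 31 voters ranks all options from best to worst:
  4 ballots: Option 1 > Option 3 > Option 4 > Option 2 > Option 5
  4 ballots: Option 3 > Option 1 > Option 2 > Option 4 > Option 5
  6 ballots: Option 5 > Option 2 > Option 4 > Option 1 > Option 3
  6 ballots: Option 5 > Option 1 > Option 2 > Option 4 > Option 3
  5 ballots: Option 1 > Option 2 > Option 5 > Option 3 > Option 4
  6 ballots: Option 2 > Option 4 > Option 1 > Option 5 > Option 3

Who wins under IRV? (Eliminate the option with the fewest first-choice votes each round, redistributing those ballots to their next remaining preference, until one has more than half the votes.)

Round 1: Option 1 9, Option 2 6, Option 3 4, Option 4 0, Option 5 12. Option 4 eliminated.
Round 2: Option 1 9, Option 2 6, Option 3 4, Option 5 12. Option 3 eliminated.
Round 3: Option 1 13, Option 2 6, Option 5 12. Option 2 eliminated.
Round 4: Option 1 19, Option 5 12. Option 1 has a majority (≥16).

Option 1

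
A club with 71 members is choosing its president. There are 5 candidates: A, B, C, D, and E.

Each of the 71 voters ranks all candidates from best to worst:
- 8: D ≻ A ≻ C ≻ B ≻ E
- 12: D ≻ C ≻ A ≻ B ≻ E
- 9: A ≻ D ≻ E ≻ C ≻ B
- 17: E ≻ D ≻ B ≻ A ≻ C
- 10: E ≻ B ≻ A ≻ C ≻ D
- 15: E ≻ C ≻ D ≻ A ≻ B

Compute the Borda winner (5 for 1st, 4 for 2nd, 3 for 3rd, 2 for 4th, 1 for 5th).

A: 8×4 + 12×3 + 9×5 + 17×2 + 10×3 + 15×2 = 207
B: 8×2 + 12×2 + 9×1 + 17×3 + 10×4 + 15×1 = 155
C: 8×3 + 12×4 + 9×2 + 17×1 + 10×2 + 15×4 = 187
D: 8×5 + 12×5 + 9×4 + 17×4 + 10×1 + 15×3 = 259
E: 8×1 + 12×1 + 9×3 + 17×5 + 10×5 + 15×5 = 257

D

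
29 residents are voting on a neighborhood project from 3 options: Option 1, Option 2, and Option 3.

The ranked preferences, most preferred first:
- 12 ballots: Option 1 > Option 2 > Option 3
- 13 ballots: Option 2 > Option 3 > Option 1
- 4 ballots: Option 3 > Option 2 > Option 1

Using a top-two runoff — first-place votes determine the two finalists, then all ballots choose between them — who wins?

Round 1 first-place votes: Option 1 12, Option 2 13, Option 3 4. Option 2 and Option 1 advance.
Runoff: Option 2 is ranked above Option 1 on 17 ballots, Option 1 above Option 2 on 12.

Option 2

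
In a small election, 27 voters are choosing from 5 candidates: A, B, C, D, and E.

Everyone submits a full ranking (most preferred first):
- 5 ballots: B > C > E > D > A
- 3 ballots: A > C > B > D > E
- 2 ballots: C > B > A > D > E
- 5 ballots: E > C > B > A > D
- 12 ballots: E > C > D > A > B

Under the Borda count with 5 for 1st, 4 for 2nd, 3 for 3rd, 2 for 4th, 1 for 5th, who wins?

A: 5×1 + 3×5 + 2×3 + 5×2 + 12×2 = 60
B: 5×5 + 3×3 + 2×4 + 5×3 + 12×1 = 69
C: 5×4 + 3×4 + 2×5 + 5×4 + 12×4 = 110
D: 5×2 + 3×2 + 2×2 + 5×1 + 12×3 = 61
E: 5×3 + 3×1 + 2×1 + 5×5 + 12×5 = 105

C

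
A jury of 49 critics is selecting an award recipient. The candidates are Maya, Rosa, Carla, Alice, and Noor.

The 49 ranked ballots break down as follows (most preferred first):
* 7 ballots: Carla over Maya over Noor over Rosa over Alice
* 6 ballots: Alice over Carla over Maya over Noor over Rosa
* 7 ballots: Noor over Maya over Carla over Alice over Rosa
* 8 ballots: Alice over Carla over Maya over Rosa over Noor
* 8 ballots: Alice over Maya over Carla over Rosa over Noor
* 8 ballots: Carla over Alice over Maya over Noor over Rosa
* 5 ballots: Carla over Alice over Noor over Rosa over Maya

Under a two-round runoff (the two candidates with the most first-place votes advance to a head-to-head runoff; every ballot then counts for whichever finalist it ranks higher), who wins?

Carla

Round 1 first-place votes: Maya 0, Rosa 0, Carla 20, Alice 22, Noor 7. Alice and Carla advance.
Runoff: Alice is ranked above Carla on 22 ballots, Carla above Alice on 27.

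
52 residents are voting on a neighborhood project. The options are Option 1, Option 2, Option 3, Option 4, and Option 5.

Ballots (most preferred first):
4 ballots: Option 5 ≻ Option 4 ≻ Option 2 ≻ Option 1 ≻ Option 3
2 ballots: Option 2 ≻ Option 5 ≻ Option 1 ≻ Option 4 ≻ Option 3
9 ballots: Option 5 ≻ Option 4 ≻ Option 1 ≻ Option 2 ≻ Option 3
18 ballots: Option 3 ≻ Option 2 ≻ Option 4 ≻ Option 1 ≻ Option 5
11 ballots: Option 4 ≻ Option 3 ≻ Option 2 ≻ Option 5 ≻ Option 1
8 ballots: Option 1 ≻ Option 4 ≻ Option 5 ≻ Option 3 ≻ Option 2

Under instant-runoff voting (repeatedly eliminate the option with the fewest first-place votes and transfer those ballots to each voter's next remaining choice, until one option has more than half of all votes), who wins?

Round 1: Option 1 8, Option 2 2, Option 3 18, Option 4 11, Option 5 13. Option 2 eliminated.
Round 2: Option 1 8, Option 3 18, Option 4 11, Option 5 15. Option 1 eliminated.
Round 3: Option 3 18, Option 4 19, Option 5 15. Option 5 eliminated.
Round 4: Option 3 18, Option 4 34. Option 4 has a majority (≥27).

Option 4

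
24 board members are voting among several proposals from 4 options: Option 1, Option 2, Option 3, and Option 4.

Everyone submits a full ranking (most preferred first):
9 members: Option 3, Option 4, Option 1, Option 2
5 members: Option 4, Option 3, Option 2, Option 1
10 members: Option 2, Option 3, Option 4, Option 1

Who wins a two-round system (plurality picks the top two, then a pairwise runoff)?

Round 1 first-place votes: Option 1 0, Option 2 10, Option 3 9, Option 4 5. Option 2 and Option 3 advance.
Runoff: Option 2 is ranked above Option 3 on 10 ballots, Option 3 above Option 2 on 14.

Option 3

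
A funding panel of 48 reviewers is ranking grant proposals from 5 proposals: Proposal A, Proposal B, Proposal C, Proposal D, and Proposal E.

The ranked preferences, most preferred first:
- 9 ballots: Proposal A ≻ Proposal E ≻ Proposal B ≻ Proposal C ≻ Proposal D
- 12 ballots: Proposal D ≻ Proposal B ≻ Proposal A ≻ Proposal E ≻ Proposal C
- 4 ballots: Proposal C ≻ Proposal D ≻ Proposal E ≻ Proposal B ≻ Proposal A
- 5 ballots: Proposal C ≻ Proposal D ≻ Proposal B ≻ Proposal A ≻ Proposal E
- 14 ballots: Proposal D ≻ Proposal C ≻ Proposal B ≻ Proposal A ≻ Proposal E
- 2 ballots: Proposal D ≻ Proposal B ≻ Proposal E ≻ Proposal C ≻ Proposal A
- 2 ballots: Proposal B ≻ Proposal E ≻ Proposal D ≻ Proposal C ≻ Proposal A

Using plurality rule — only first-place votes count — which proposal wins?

Proposal D

First-place votes: Proposal A 9, Proposal B 2, Proposal C 9, Proposal D 28, Proposal E 0.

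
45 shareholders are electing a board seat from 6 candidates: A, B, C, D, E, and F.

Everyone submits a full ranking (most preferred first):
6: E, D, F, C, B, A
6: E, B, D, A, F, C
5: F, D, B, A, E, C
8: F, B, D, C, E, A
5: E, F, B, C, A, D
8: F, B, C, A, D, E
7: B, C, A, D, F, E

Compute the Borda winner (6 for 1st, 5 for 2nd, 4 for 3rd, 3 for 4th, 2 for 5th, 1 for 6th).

A: 6×1 + 6×3 + 5×3 + 8×1 + 5×2 + 8×3 + 7×4 = 109
B: 6×2 + 6×5 + 5×4 + 8×5 + 5×4 + 8×5 + 7×6 = 204
C: 6×3 + 6×1 + 5×1 + 8×3 + 5×3 + 8×4 + 7×5 = 135
D: 6×5 + 6×4 + 5×5 + 8×4 + 5×1 + 8×2 + 7×3 = 153
E: 6×6 + 6×6 + 5×2 + 8×2 + 5×6 + 8×1 + 7×1 = 143
F: 6×4 + 6×2 + 5×6 + 8×6 + 5×5 + 8×6 + 7×2 = 201

B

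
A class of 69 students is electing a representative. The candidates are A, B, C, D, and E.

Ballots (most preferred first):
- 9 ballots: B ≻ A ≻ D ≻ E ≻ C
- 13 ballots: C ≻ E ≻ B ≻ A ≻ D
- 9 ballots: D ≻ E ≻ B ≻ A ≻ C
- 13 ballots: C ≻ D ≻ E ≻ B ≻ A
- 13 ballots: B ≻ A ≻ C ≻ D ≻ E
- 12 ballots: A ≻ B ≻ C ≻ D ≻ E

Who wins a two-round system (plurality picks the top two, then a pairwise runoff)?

Round 1 first-place votes: A 12, B 22, C 26, D 9, E 0. C and B advance.
Runoff: C is ranked above B on 26 ballots, B above C on 43.

B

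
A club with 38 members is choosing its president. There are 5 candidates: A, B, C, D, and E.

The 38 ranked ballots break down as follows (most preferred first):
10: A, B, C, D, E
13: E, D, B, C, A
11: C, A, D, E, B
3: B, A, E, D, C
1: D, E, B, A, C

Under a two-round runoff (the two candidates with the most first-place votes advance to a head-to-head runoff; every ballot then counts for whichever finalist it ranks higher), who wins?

Round 1 first-place votes: A 10, B 3, C 11, D 1, E 13. E and C advance.
Runoff: E is ranked above C on 17 ballots, C above E on 21.

C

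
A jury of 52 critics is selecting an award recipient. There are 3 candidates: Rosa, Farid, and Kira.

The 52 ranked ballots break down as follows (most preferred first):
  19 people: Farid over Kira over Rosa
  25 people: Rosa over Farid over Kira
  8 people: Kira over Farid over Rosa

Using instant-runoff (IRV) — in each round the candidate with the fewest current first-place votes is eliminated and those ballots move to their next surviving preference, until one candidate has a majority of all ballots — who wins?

Round 1: Rosa 25, Farid 19, Kira 8. Kira eliminated.
Round 2: Rosa 25, Farid 27. Farid has a majority (≥27).

Farid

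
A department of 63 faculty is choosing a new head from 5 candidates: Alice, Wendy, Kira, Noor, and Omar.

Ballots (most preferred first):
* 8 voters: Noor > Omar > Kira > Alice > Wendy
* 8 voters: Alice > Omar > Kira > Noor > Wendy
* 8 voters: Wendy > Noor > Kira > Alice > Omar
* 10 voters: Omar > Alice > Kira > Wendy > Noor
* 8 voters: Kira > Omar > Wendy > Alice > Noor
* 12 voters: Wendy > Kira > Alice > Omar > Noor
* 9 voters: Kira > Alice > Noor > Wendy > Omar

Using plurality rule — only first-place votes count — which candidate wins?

First-place votes: Alice 8, Wendy 20, Kira 17, Noor 8, Omar 10.

Wendy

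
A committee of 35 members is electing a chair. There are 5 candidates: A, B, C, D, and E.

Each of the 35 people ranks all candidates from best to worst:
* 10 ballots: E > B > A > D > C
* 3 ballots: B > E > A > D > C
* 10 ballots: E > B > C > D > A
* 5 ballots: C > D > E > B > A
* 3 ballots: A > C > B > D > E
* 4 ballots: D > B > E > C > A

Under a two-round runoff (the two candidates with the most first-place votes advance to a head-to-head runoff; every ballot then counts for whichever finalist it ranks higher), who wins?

E

Round 1 first-place votes: A 3, B 3, C 5, D 4, E 20. E and C advance.
Runoff: E is ranked above C on 27 ballots, C above E on 8.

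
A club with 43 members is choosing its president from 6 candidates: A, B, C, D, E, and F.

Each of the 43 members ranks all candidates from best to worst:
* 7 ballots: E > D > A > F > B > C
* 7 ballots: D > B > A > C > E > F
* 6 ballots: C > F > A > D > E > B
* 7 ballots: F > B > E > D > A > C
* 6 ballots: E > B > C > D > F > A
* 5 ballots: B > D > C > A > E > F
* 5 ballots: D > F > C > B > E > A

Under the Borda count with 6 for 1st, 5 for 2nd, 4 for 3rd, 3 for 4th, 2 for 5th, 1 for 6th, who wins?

A: 7×4 + 7×4 + 6×4 + 7×2 + 6×1 + 5×3 + 5×1 = 120
B: 7×2 + 7×5 + 6×1 + 7×5 + 6×5 + 5×6 + 5×3 = 165
C: 7×1 + 7×3 + 6×6 + 7×1 + 6×4 + 5×4 + 5×4 = 135
D: 7×5 + 7×6 + 6×3 + 7×3 + 6×3 + 5×5 + 5×6 = 189
E: 7×6 + 7×2 + 6×2 + 7×4 + 6×6 + 5×2 + 5×2 = 152
F: 7×3 + 7×1 + 6×5 + 7×6 + 6×2 + 5×1 + 5×5 = 142

D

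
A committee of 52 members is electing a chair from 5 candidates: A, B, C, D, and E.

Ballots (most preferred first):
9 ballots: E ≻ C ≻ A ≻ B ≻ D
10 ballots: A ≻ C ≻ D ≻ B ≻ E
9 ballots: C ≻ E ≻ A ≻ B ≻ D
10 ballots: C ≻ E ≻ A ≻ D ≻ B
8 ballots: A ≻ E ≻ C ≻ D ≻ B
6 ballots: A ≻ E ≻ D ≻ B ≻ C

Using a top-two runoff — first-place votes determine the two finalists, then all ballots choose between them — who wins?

C

Round 1 first-place votes: A 24, B 0, C 19, D 0, E 9. A and C advance.
Runoff: A is ranked above C on 24 ballots, C above A on 28.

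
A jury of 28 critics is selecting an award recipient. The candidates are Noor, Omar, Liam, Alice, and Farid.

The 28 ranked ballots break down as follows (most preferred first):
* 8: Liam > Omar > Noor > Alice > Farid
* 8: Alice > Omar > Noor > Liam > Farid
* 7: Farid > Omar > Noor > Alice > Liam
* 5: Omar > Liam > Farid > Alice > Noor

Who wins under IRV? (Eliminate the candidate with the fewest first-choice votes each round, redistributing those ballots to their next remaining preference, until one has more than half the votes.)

Alice

Round 1: Noor 0, Omar 5, Liam 8, Alice 8, Farid 7. Noor eliminated.
Round 2: Omar 5, Liam 8, Alice 8, Farid 7. Omar eliminated.
Round 3: Liam 13, Alice 8, Farid 7. Farid eliminated.
Round 4: Liam 13, Alice 15. Alice has a majority (≥15).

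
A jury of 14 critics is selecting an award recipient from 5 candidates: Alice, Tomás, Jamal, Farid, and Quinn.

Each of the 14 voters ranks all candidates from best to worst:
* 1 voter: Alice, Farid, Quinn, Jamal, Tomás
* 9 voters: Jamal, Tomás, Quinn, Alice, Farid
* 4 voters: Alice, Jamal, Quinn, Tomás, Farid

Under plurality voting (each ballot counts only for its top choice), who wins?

First-place votes: Alice 5, Tomás 0, Jamal 9, Farid 0, Quinn 0.

Jamal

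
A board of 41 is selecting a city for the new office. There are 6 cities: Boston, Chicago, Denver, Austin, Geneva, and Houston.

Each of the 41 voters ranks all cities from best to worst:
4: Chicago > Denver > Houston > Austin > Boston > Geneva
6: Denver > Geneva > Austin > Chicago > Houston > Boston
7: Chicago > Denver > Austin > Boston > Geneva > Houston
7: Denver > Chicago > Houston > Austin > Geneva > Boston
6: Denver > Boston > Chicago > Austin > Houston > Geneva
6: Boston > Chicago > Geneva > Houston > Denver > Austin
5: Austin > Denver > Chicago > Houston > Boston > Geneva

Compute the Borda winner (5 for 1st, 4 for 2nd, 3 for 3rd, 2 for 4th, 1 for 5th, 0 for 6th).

Denver

Boston: 4×1 + 6×0 + 7×2 + 7×0 + 6×4 + 6×5 + 5×1 = 77
Chicago: 4×5 + 6×2 + 7×5 + 7×4 + 6×3 + 6×4 + 5×3 = 152
Denver: 4×4 + 6×5 + 7×4 + 7×5 + 6×5 + 6×1 + 5×4 = 165
Austin: 4×2 + 6×3 + 7×3 + 7×2 + 6×2 + 6×0 + 5×5 = 98
Geneva: 4×0 + 6×4 + 7×1 + 7×1 + 6×0 + 6×3 + 5×0 = 56
Houston: 4×3 + 6×1 + 7×0 + 7×3 + 6×1 + 6×2 + 5×2 = 67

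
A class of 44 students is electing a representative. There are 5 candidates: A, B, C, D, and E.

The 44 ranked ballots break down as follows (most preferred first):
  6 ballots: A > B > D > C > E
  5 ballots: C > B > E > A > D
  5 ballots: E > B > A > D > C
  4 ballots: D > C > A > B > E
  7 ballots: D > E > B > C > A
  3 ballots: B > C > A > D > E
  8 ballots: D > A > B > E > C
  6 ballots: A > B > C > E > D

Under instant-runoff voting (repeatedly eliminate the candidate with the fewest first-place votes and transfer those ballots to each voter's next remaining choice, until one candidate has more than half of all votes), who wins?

A

Round 1: A 12, B 3, C 5, D 19, E 5. B eliminated.
Round 2: A 12, C 8, D 19, E 5. E eliminated.
Round 3: A 17, C 8, D 19. C eliminated.
Round 4: A 25, D 19. A has a majority (≥23).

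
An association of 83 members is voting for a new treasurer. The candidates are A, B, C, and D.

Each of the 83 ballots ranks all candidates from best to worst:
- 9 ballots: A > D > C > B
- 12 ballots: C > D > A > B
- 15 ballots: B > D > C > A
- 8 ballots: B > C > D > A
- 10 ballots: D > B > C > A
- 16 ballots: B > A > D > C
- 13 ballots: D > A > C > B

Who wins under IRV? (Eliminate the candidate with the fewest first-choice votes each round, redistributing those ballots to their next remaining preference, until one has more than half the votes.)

D

Round 1: A 9, B 39, C 12, D 23. A eliminated.
Round 2: B 39, C 12, D 32. C eliminated.
Round 3: B 39, D 44. D has a majority (≥42).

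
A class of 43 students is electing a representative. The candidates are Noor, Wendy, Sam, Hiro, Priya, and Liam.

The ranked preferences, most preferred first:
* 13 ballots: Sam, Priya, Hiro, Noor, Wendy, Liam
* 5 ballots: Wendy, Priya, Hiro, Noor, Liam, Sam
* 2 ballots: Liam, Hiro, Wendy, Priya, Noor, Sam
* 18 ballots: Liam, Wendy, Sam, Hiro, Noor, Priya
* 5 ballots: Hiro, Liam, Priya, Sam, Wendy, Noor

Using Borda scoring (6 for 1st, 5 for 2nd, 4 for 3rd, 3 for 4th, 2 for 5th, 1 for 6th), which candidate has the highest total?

Noor: 13×3 + 5×3 + 2×2 + 18×2 + 5×1 = 99
Wendy: 13×2 + 5×6 + 2×4 + 18×5 + 5×2 = 164
Sam: 13×6 + 5×1 + 2×1 + 18×4 + 5×3 = 172
Hiro: 13×4 + 5×4 + 2×5 + 18×3 + 5×6 = 166
Priya: 13×5 + 5×5 + 2×3 + 18×1 + 5×4 = 134
Liam: 13×1 + 5×2 + 2×6 + 18×6 + 5×5 = 168

Sam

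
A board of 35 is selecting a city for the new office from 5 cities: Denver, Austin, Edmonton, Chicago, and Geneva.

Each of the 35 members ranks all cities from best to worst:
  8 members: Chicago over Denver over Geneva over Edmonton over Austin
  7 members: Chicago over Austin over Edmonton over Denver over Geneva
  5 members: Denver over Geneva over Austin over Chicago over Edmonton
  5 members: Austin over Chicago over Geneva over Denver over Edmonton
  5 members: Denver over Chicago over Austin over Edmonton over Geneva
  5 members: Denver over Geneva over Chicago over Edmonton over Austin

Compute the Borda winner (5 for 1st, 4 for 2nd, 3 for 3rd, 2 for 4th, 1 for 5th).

Chicago

Denver: 8×4 + 7×2 + 5×5 + 5×2 + 5×5 + 5×5 = 131
Austin: 8×1 + 7×4 + 5×3 + 5×5 + 5×3 + 5×1 = 96
Edmonton: 8×2 + 7×3 + 5×1 + 5×1 + 5×2 + 5×2 = 67
Chicago: 8×5 + 7×5 + 5×2 + 5×4 + 5×4 + 5×3 = 140
Geneva: 8×3 + 7×1 + 5×4 + 5×3 + 5×1 + 5×4 = 91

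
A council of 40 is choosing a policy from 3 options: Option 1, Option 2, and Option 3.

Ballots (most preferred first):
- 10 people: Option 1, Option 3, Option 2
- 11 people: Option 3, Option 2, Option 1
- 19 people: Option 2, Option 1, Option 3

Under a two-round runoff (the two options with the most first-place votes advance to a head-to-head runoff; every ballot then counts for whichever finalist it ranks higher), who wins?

Round 1 first-place votes: Option 1 10, Option 2 19, Option 3 11. Option 2 and Option 3 advance.
Runoff: Option 2 is ranked above Option 3 on 19 ballots, Option 3 above Option 2 on 21.

Option 3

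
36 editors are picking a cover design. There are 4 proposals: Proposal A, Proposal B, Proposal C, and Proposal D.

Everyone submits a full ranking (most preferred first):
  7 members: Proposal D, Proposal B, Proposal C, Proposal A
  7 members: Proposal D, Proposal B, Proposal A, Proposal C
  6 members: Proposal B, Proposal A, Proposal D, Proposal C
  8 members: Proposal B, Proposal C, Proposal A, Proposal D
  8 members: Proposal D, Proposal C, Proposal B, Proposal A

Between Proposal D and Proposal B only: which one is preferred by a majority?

Proposal D is ranked above Proposal B on 22 ballots; Proposal B above Proposal D on 14.

Proposal D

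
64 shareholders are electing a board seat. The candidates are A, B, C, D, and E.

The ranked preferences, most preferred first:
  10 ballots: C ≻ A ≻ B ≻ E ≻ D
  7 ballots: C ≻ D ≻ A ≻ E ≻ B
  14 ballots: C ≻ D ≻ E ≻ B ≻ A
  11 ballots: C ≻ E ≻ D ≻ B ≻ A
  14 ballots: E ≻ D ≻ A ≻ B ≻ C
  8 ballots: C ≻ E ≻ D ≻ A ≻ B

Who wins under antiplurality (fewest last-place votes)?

Last-place votes: A 25, B 15, C 14, D 10, E 0.

E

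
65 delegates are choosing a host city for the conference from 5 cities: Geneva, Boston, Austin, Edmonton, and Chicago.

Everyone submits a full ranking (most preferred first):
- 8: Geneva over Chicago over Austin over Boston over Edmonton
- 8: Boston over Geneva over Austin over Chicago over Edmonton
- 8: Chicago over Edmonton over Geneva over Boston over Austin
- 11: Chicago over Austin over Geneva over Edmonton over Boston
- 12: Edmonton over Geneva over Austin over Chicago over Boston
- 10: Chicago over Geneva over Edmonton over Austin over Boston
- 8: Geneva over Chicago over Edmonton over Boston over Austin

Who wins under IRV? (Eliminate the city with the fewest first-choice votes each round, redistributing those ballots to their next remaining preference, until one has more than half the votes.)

Round 1: Geneva 16, Boston 8, Austin 0, Edmonton 12, Chicago 29. Austin eliminated.
Round 2: Geneva 16, Boston 8, Edmonton 12, Chicago 29. Boston eliminated.
Round 3: Geneva 24, Edmonton 12, Chicago 29. Edmonton eliminated.
Round 4: Geneva 36, Chicago 29. Geneva has a majority (≥33).

Geneva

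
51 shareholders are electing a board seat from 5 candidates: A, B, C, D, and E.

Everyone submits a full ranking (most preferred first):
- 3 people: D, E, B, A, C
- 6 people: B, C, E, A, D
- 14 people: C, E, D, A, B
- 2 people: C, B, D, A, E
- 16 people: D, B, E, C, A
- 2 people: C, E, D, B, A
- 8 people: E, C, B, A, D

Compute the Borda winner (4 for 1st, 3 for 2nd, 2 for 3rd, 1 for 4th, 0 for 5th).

E

A: 3×1 + 6×1 + 14×1 + 2×1 + 16×0 + 2×0 + 8×1 = 33
B: 3×2 + 6×4 + 14×0 + 2×3 + 16×3 + 2×1 + 8×2 = 102
C: 3×0 + 6×3 + 14×4 + 2×4 + 16×1 + 2×4 + 8×3 = 130
D: 3×4 + 6×0 + 14×2 + 2×2 + 16×4 + 2×2 + 8×0 = 112
E: 3×3 + 6×2 + 14×3 + 2×0 + 16×2 + 2×3 + 8×4 = 133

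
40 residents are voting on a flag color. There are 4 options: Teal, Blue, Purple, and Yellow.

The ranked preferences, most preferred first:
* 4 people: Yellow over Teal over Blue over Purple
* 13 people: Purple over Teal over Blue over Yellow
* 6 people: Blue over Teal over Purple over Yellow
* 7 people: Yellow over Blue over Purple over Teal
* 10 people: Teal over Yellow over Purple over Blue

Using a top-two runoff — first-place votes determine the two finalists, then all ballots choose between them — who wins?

Round 1 first-place votes: Teal 10, Blue 6, Purple 13, Yellow 11. Purple and Yellow advance.
Runoff: Purple is ranked above Yellow on 19 ballots, Yellow above Purple on 21.

Yellow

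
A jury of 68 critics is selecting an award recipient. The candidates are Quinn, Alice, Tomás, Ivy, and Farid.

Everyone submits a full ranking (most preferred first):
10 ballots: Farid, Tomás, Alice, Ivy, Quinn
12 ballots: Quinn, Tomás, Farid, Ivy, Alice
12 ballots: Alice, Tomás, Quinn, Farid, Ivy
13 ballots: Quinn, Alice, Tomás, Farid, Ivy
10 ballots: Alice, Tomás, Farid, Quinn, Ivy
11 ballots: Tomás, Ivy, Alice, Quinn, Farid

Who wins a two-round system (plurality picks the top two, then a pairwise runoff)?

Alice

Round 1 first-place votes: Quinn 25, Alice 22, Tomás 11, Ivy 0, Farid 10. Quinn and Alice advance.
Runoff: Quinn is ranked above Alice on 25 ballots, Alice above Quinn on 43.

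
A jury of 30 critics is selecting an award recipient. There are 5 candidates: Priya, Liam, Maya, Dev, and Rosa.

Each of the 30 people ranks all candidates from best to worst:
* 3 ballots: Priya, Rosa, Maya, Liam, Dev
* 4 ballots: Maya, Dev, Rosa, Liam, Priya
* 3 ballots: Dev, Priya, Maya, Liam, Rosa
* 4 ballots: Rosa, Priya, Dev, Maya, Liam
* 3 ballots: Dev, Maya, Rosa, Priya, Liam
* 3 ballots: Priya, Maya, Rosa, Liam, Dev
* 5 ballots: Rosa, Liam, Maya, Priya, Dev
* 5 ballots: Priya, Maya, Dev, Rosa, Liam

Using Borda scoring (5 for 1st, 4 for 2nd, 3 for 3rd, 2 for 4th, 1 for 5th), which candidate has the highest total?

Priya: 3×5 + 4×1 + 3×4 + 4×4 + 3×2 + 3×5 + 5×2 + 5×5 = 103
Liam: 3×2 + 4×2 + 3×2 + 4×1 + 3×1 + 3×2 + 5×4 + 5×1 = 58
Maya: 3×3 + 4×5 + 3×3 + 4×2 + 3×4 + 3×4 + 5×3 + 5×4 = 105
Dev: 3×1 + 4×4 + 3×5 + 4×3 + 3×5 + 3×1 + 5×1 + 5×3 = 84
Rosa: 3×4 + 4×3 + 3×1 + 4×5 + 3×3 + 3×3 + 5×5 + 5×2 = 100

Maya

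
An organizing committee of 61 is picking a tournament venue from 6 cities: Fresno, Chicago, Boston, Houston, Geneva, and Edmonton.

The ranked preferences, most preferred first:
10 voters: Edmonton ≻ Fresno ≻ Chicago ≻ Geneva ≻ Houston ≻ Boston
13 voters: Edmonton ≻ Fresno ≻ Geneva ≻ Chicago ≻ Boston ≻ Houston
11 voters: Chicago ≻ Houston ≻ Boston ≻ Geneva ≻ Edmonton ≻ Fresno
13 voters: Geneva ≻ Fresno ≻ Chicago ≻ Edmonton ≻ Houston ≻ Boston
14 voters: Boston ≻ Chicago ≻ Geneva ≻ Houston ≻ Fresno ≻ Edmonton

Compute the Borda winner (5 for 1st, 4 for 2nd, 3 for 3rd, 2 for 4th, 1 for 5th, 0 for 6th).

Fresno: 10×4 + 13×4 + 11×0 + 13×4 + 14×1 = 158
Chicago: 10×3 + 13×2 + 11×5 + 13×3 + 14×4 = 206
Boston: 10×0 + 13×1 + 11×3 + 13×0 + 14×5 = 116
Houston: 10×1 + 13×0 + 11×4 + 13×1 + 14×2 = 95
Geneva: 10×2 + 13×3 + 11×2 + 13×5 + 14×3 = 188
Edmonton: 10×5 + 13×5 + 11×1 + 13×2 + 14×0 = 152

Chicago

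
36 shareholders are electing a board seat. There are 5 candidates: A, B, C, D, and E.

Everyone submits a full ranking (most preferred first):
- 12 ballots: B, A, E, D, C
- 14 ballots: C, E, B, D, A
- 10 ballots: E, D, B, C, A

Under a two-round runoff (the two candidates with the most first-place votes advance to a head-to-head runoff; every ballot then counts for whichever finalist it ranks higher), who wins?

B

Round 1 first-place votes: A 0, B 12, C 14, D 0, E 10. C and B advance.
Runoff: C is ranked above B on 14 ballots, B above C on 22.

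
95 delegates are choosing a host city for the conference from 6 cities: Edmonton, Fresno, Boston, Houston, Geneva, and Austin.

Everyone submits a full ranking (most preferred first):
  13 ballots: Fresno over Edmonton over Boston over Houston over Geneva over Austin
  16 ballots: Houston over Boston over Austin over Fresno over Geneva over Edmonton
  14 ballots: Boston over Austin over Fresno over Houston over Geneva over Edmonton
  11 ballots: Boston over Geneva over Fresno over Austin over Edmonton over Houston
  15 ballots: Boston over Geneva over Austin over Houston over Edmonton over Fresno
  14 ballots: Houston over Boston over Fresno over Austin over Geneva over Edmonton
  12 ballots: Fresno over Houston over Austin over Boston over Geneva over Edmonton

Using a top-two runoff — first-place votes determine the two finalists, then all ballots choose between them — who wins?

Round 1 first-place votes: Edmonton 0, Fresno 25, Boston 40, Houston 30, Geneva 0, Austin 0. Boston and Houston advance.
Runoff: Boston is ranked above Houston on 53 ballots, Houston above Boston on 42.

Boston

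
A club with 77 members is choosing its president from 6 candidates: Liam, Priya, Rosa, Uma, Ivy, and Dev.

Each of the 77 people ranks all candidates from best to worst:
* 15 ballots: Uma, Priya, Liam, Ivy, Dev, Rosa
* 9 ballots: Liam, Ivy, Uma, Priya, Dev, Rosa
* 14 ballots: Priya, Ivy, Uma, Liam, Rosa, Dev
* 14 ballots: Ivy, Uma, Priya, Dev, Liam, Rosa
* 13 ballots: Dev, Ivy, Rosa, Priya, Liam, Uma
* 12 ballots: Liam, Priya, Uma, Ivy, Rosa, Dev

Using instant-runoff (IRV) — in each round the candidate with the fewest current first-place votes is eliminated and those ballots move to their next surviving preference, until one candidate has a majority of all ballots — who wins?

Ivy

Round 1: Liam 21, Priya 14, Rosa 0, Uma 15, Ivy 14, Dev 13. Rosa eliminated.
Round 2: Liam 21, Priya 14, Uma 15, Ivy 14, Dev 13. Dev eliminated.
Round 3: Liam 21, Priya 14, Uma 15, Ivy 27. Priya eliminated.
Round 4: Liam 21, Uma 15, Ivy 41. Ivy has a majority (≥39).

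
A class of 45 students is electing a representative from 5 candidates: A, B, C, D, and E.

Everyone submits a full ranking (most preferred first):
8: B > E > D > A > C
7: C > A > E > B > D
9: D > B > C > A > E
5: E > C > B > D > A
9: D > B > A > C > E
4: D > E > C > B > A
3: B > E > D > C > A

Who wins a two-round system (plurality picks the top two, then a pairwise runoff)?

Round 1 first-place votes: A 0, B 11, C 7, D 22, E 5. D and B advance.
Runoff: D is ranked above B on 22 ballots, B above D on 23.

B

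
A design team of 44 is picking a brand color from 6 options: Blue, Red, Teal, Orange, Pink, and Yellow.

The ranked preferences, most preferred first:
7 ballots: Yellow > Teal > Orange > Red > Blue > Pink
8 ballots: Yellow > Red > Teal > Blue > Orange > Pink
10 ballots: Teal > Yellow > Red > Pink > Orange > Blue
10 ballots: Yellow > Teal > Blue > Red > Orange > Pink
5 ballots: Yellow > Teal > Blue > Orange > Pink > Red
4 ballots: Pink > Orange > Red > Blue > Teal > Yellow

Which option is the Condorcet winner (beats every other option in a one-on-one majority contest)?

Yellow vs Blue: 40–4
Yellow vs Red: 40–4
Yellow vs Teal: 30–14
Yellow vs Orange: 40–4
Yellow vs Pink: 40–4
Yellow beats every other option.

Yellow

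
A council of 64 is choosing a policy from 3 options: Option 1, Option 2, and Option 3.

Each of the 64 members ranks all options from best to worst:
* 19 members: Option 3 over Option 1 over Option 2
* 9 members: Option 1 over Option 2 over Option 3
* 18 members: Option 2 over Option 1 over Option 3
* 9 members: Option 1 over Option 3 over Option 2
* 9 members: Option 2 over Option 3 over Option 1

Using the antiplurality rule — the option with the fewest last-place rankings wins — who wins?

Option 1

Last-place votes: Option 1 9, Option 2 28, Option 3 27.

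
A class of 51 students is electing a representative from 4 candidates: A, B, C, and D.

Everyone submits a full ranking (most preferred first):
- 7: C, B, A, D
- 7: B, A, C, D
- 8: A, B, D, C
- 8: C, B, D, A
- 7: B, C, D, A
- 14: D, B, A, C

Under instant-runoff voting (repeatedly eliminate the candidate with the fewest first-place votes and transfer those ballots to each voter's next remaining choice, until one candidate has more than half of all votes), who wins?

Round 1: A 8, B 14, C 15, D 14. A eliminated.
Round 2: B 22, C 15, D 14. D eliminated.
Round 3: B 36, C 15. B has a majority (≥26).

B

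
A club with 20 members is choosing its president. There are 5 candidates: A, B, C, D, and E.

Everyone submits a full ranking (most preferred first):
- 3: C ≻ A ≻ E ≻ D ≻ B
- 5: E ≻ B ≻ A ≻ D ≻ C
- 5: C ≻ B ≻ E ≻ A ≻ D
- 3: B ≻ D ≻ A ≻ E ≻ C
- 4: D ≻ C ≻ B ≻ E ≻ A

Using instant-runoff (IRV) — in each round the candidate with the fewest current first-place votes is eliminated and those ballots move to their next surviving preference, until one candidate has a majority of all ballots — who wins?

D

Round 1: A 0, B 3, C 8, D 4, E 5. A eliminated.
Round 2: B 3, C 8, D 4, E 5. B eliminated.
Round 3: C 8, D 7, E 5. E eliminated.
Round 4: C 8, D 12. D has a majority (≥11).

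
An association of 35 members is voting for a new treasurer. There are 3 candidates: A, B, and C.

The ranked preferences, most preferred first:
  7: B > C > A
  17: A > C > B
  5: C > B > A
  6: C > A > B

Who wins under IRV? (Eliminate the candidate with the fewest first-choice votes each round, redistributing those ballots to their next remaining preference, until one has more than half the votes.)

Round 1: A 17, B 7, C 11. B eliminated.
Round 2: A 17, C 18. C has a majority (≥18).

C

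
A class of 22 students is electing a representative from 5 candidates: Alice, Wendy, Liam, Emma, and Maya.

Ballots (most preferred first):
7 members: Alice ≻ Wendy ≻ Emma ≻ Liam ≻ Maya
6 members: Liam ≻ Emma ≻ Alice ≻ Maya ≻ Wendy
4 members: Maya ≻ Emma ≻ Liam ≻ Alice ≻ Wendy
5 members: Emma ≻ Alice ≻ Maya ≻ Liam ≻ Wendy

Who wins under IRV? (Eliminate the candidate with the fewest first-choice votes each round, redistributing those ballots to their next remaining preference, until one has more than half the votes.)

Emma

Round 1: Alice 7, Wendy 0, Liam 6, Emma 5, Maya 4. Wendy eliminated.
Round 2: Alice 7, Liam 6, Emma 5, Maya 4. Maya eliminated.
Round 3: Alice 7, Liam 6, Emma 9. Liam eliminated.
Round 4: Alice 7, Emma 15. Emma has a majority (≥12).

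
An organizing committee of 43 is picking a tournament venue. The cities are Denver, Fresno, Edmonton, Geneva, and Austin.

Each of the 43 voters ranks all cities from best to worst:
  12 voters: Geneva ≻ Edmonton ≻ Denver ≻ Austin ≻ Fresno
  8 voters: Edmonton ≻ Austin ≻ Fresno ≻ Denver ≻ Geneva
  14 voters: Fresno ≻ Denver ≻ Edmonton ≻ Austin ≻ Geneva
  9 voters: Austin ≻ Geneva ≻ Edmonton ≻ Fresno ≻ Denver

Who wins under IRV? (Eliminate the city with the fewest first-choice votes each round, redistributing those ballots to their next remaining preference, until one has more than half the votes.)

Austin

Round 1: Denver 0, Fresno 14, Edmonton 8, Geneva 12, Austin 9. Denver eliminated.
Round 2: Fresno 14, Edmonton 8, Geneva 12, Austin 9. Edmonton eliminated.
Round 3: Fresno 14, Geneva 12, Austin 17. Geneva eliminated.
Round 4: Fresno 14, Austin 29. Austin has a majority (≥22).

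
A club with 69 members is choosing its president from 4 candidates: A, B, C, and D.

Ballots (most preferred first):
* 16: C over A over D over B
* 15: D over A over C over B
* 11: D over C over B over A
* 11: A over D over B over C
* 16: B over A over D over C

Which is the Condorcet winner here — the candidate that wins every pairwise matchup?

A vs B: 42–27
A vs C: 42–27
A vs D: 43–26
A beats every other candidate.

A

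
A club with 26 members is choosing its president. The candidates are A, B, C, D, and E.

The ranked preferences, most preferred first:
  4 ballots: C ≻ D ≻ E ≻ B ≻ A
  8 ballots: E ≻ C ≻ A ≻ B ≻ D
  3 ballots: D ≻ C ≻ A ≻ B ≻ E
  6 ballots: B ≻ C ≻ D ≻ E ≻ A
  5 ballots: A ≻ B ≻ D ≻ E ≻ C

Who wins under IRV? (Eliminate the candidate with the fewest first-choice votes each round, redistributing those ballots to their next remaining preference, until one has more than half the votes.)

B

Round 1: A 5, B 6, C 4, D 3, E 8. D eliminated.
Round 2: A 5, B 6, C 7, E 8. A eliminated.
Round 3: B 11, C 7, E 8. C eliminated.
Round 4: B 14, E 12. B has a majority (≥14).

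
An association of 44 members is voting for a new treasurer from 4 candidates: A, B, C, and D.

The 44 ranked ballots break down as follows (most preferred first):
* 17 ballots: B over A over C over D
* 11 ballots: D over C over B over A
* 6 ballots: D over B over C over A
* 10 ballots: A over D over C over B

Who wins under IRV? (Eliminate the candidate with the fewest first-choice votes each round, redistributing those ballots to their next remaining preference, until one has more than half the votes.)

Round 1: A 10, B 17, C 0, D 17. C eliminated.
Round 2: A 10, B 17, D 17. A eliminated.
Round 3: B 17, D 27. D has a majority (≥23).

D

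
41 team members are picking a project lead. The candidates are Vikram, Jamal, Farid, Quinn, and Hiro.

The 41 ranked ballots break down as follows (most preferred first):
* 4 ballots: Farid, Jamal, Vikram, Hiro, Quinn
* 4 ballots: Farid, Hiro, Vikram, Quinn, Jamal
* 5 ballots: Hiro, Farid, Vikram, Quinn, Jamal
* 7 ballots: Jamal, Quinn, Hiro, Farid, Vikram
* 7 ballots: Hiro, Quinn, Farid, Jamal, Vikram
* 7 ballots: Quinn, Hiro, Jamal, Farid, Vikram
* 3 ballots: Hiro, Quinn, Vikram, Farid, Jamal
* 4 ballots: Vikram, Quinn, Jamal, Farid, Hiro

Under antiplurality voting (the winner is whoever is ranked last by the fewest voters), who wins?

Farid

Last-place votes: Vikram 21, Jamal 12, Farid 0, Quinn 4, Hiro 4.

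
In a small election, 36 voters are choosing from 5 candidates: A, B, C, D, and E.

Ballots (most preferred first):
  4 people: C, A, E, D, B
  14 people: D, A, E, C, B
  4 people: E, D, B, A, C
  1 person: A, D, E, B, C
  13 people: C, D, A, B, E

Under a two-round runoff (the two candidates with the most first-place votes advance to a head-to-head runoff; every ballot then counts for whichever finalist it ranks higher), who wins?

Round 1 first-place votes: A 1, B 0, C 17, D 14, E 4. C and D advance.
Runoff: C is ranked above D on 17 ballots, D above C on 19.

D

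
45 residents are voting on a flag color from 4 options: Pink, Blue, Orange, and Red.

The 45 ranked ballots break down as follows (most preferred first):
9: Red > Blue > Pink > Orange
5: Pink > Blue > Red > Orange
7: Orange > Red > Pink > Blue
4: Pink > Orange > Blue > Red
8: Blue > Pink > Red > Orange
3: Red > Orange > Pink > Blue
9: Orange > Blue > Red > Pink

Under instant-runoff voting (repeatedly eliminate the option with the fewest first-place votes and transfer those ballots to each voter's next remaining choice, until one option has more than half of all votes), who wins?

Pink

Round 1: Pink 9, Blue 8, Orange 16, Red 12. Blue eliminated.
Round 2: Pink 17, Orange 16, Red 12. Red eliminated.
Round 3: Pink 26, Orange 19. Pink has a majority (≥23).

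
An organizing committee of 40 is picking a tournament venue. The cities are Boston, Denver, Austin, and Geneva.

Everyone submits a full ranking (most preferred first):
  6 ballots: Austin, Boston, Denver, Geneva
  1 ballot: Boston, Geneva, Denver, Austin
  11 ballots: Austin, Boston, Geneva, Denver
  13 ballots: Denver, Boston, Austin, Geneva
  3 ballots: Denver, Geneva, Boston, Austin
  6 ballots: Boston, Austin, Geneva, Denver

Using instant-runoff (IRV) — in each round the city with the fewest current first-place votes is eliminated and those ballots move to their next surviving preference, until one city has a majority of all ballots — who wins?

Round 1: Boston 7, Denver 16, Austin 17, Geneva 0. Geneva eliminated.
Round 2: Boston 7, Denver 16, Austin 17. Boston eliminated.
Round 3: Denver 17, Austin 23. Austin has a majority (≥21).

Austin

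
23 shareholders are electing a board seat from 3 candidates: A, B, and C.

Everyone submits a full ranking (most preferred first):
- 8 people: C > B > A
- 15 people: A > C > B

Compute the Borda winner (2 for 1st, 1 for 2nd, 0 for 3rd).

A: 8×0 + 15×2 = 30
B: 8×1 + 15×0 = 8
C: 8×2 + 15×1 = 31

C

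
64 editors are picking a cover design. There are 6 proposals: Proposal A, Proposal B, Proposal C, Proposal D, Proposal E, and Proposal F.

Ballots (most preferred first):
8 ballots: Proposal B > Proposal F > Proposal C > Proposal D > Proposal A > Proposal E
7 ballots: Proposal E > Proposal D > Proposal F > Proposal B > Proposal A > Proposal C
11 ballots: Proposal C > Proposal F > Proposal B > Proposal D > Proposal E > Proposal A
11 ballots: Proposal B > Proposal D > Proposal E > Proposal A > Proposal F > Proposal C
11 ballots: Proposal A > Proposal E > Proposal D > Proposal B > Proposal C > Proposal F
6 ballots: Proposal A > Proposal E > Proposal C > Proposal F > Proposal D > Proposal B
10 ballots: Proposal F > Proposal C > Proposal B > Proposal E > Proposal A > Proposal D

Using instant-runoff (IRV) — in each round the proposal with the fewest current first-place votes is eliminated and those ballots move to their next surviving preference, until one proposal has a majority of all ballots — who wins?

Proposal F

Round 1: Proposal A 17, Proposal B 19, Proposal C 11, Proposal D 0, Proposal E 7, Proposal F 10. Proposal D eliminated.
Round 2: Proposal A 17, Proposal B 19, Proposal C 11, Proposal E 7, Proposal F 10. Proposal E eliminated.
Round 3: Proposal A 17, Proposal B 19, Proposal C 11, Proposal F 17. Proposal C eliminated.
Round 4: Proposal A 17, Proposal B 19, Proposal F 28. Proposal A eliminated.
Round 5: Proposal B 30, Proposal F 34. Proposal F has a majority (≥33).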